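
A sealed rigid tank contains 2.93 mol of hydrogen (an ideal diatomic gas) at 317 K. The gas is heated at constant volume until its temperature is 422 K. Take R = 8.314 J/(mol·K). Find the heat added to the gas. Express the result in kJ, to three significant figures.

Q ≈ 6.39 kJ

Constant volume ⇒ W = 0, so Q = ΔU = nCᵥΔT with Cᵥ = 5R/2 = 20.79 J/(mol·K).
ΔU = (2.93)(20.79)(422 − 317) = 6395 J.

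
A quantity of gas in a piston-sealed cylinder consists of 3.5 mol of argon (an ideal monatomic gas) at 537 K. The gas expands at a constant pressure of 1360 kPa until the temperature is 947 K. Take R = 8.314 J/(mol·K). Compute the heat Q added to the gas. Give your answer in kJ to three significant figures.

Q ≈ 29.8 kJ

Isobaric: W = nRΔT = (3.5)(8.314)(410) = 11931 J.
ΔU = nCᵥΔT with Cᵥ = 3R/2: ΔU = (3.5)(12.47)(410) = 17896 J.
Q = ΔU + W = 17896 + 11931 = 29826 J.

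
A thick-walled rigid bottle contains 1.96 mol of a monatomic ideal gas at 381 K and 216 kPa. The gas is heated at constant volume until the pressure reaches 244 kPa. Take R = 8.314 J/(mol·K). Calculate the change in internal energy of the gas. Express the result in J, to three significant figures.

ΔU ≈ 1210 J

Constant volume ⇒ W = 0, so Q = ΔU = nCᵥΔT with Cᵥ = 3R/2 = 12.47 J/(mol·K).
At constant V, T₂/T₁ = P₂/P₁ ⇒ ΔT = T₁(P₂/P₁ − 1) = 381·(244/216 − 1) = 49.39 K.
ΔU = (1.96)(12.47)(49.39) = 1207 J.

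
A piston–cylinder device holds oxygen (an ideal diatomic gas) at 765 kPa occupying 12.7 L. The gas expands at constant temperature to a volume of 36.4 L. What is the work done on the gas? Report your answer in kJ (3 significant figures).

W ≈ -10.2 kJ

Isothermal: W = nRT ln(V₂/V₁) = P₁V₁ ln(V₂/V₁).
P₁V₁ = (765 kPa)(12.7 L) = 9716 J.
W = 9716 × ln(36.4/12.7) = 9716 × 1.053
W_by_gas = 10230 J; work on gas = −W_by = -10230 J.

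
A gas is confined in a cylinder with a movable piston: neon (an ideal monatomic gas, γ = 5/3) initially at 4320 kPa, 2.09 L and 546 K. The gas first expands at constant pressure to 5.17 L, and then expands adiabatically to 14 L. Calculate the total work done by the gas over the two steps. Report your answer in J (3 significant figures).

W_total ≈ 29600 J

Step 1 (isobaric): W = PΔV = (4320 kPa)(5.17 − 2.09 L) = 13306 J.
After step 1: P = 4320 kPa, V = 5.17 L, T = 1351 K.
Step 2 (adiabatic): W = (P₁V₁ − P₂V₂)/(γ−1) = (22334 − 11496)/0.667 = 16257 J.
W_total = 13306 + 16257 = 29563 J.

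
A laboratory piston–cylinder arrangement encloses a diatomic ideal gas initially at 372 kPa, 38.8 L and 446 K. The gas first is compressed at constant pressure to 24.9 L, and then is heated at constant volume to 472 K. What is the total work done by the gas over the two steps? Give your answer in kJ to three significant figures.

W_total ≈ -5.17 kJ

Step 1 (isobaric): W = PΔV = (372 kPa)(24.9 − 38.8 L) = -5171 J.
Step 2 (isochoric): W = 0 (constant volume).
W_total = -5171 + 0 = -5171 J.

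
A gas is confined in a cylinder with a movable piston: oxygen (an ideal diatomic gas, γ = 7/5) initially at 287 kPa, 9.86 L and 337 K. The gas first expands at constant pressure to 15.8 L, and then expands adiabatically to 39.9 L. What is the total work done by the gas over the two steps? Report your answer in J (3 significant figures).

W_total ≈ 5220 J

Step 1 (isobaric): W = PΔV = (287 kPa)(15.8 − 9.86 L) = 1705 J.
After step 1: P = 287 kPa, V = 15.8 L, T = 540 K.
Step 2 (adiabatic): W = (P₁V₁ − P₂V₂)/(γ−1) = (4535 − 3130)/0.4 = 3510 J.
W_total = 1705 + 3510 = 5215 J.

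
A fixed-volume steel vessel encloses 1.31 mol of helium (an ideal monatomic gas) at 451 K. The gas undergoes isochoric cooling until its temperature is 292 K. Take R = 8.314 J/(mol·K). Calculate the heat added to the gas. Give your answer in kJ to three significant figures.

Q ≈ -2.60 kJ

Constant volume ⇒ W = 0, so Q = ΔU = nCᵥΔT with Cᵥ = 3R/2 = 12.47 J/(mol·K).
ΔU = (1.31)(12.47)(292 − 451) = -2598 J.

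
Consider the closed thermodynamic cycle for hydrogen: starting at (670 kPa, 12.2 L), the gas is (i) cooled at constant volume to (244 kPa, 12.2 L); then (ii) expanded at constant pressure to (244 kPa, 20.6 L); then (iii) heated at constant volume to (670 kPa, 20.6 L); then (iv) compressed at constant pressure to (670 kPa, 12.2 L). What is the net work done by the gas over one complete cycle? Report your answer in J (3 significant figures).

Constant-volume legs do no work.
W(ii) = (244)(20.6 − 12.2) = 2050 J; W(iv) = (670)(12.2 − 20.6) = -5628 J.
W_net = 2050 − 5628 = -3578 J (the counter-clockwise enclosed area).

W_net ≈ -3580 J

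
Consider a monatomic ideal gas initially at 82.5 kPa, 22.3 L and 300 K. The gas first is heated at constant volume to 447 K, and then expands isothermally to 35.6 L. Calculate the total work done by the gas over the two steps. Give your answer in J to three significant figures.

W_total ≈ 1280 J

Step 1 (isochoric): W = 0 (constant volume).
After step 1: P = 122.9 kPa (V unchanged).
Step 2 (isothermal): W = P₁V₁ ln(V₂/V₁) = (2741) ln(35.6/22.3) = 1282 J.
W_total = 0 + 1282 = 1282 J.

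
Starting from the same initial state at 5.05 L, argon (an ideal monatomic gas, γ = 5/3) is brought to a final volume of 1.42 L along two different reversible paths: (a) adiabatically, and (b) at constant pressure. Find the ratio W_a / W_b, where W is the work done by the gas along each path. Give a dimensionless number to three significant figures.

Path (a) adiabatic: W = P₁V₁(1 − (V₁/V₂)^(γ−1))/(γ−1) → W_a/(P₁V₁) = -1.995.
Path (b) isobaric: W = P₁(V₂ − V₁) → W_b/(P₁V₁) = -0.7188.
W_a / W_b = -1.995 / -0.7188 = 2.775.

W_a / W_b ≈ 2.78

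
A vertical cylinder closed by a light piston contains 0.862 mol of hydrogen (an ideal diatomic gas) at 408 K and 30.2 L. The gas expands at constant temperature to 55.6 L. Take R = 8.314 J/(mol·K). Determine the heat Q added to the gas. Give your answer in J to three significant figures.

Q ≈ 1780 J

Isothermal ⇒ ΔU = 0, so Q = W = nRT ln(V₂/V₁).
Q = (0.862)(8.314)(408) ln(55.6/30.2) = 2924 × 0.6103 = 1785 J.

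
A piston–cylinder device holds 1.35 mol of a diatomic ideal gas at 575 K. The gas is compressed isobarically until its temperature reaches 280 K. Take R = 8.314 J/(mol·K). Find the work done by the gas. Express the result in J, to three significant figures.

Isobaric: W = P ΔV = nR ΔT.
W = (1.35)(8.314)(280 − 575) = -3311 J.

W ≈ -3310 J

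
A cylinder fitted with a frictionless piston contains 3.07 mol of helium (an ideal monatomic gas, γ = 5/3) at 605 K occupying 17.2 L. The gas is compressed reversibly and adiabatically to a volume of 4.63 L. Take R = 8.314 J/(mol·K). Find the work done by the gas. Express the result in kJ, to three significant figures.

Adiabatic: TV^(γ−1) = const with γ = 5/3.
T₂ = T₁ (V₁/V₂)^(γ−1) = 605 × (17.2/4.63)^0.667 = 605 × 2.399 = 1451 K.
W_by = nCᵥ(T₁ − T₂) = (3.07)(12.47)(605 − 1451) = -32397 J.

W ≈ -32.4 kJ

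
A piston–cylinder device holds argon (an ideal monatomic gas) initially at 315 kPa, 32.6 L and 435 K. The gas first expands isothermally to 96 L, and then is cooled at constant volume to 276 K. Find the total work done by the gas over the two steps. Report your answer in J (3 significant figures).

Step 1 (isothermal): W = P₁V₁ ln(V₂/V₁) = (10269) ln(96/32.6) = 11091 J.
Step 2 (isochoric): W = 0 (constant volume).
W_total = 11091 + 0 = 11091 J.

W_total ≈ 11100 J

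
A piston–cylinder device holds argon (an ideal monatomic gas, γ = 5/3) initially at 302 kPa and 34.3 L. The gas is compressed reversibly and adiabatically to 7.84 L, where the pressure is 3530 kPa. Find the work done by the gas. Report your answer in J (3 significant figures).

Adiabatic: W = (P₁V₁ − P₂V₂)/(γ − 1) with γ = 5/3.
P₁V₁ = 10359 J, P₂V₂ = 27675 J.
W = (10359 − 27675) / 0.6667 = -25975 J.

W ≈ -26000 J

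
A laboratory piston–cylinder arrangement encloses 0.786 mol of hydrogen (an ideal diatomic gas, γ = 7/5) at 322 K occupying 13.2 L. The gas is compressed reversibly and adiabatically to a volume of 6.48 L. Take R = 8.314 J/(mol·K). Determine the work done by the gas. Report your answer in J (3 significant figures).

Adiabatic: TV^(γ−1) = const with γ = 7/5.
T₂ = T₁ (V₁/V₂)^(γ−1) = 322 × (13.2/6.48)^0.4 = 322 × 1.329 = 428 K.
W_by = nCᵥ(T₁ − T₂) = (0.786)(20.79)(322 − 428) = -1732 J.

W ≈ -1730 J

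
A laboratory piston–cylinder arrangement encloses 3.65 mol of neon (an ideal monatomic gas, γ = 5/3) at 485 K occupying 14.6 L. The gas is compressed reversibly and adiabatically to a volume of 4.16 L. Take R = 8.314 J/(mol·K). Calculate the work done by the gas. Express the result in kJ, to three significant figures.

W ≈ -28.9 kJ

Adiabatic: TV^(γ−1) = const with γ = 5/3.
T₂ = T₁ (V₁/V₂)^(γ−1) = 485 × (14.6/4.16)^0.667 = 485 × 2.309 = 1120 K.
W_by = nCᵥ(T₁ − T₂) = (3.65)(12.47)(485 − 1120) = -28908 J.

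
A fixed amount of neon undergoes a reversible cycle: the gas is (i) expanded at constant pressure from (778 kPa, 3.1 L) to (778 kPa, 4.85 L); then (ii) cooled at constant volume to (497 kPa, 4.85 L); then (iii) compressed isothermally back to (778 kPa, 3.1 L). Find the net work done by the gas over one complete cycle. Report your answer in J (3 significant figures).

Leg (i): W = PΔV = (778)(4.85 − 3.1) = 1361 J.
Leg (ii): W = 0.
Leg (iii): W = PᵢVᵢ ln(V_f/Vᵢ) = (2410) ln(3.1/4.85) = -1079 J.
W_net = 1361 − 1079 = 282.6 J.

W_net ≈ 283 J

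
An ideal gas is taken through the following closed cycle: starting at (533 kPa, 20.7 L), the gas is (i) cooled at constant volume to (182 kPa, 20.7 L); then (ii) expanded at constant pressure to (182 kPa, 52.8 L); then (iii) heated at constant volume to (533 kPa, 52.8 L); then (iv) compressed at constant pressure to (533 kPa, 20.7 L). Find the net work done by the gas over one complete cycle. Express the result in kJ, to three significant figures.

Constant-volume legs do no work.
W(ii) = (182)(52.8 − 20.7) = 5842 J; W(iv) = (533)(20.7 − 52.8) = -17109 J.
W_net = 5842 − 17109 = -11267 J (the counter-clockwise enclosed area).

W_net ≈ -11.3 kJ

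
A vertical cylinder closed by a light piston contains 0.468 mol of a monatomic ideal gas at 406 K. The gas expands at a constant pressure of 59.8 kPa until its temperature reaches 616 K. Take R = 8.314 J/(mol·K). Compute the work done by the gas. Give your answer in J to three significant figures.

Isobaric: W = P ΔV = nR ΔT.
W = (0.468)(8.314)(616 − 406) = 817.1 J.

W ≈ 817 J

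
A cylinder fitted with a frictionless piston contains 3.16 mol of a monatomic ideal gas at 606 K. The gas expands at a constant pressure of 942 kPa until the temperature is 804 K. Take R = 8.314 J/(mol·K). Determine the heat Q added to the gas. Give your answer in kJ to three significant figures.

Isobaric: W = nRΔT = (3.16)(8.314)(198) = 5202 J.
ΔU = nCᵥΔT with Cᵥ = 3R/2: ΔU = (3.16)(12.47)(198) = 7803 J.
Q = ΔU + W = 7803 + 5202 = 13005 J.

Q ≈ 13.0 kJ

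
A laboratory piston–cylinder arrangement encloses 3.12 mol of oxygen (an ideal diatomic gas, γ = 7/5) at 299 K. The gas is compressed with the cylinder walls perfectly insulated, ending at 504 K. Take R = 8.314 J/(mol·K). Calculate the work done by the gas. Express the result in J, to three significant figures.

W ≈ -13300 J

Adiabatic ⇒ Q = 0, so W_by = −ΔU = nCᵥ(T₁ − T₂).
Cᵥ = 5R/2 = 20.79 J/(mol·K).
W = (3.12)(20.79)(299 − 504) = -13294 J.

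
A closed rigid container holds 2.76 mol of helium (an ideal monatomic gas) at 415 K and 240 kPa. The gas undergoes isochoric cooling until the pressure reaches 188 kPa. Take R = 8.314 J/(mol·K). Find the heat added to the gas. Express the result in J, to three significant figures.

Q ≈ -3090 J

Constant volume ⇒ W = 0, so Q = ΔU = nCᵥΔT with Cᵥ = 3R/2 = 12.47 J/(mol·K).
At constant V, T₂/T₁ = P₂/P₁ ⇒ ΔT = T₁(P₂/P₁ − 1) = 415·(188/240 − 1) = -89.92 K.
ΔU = (2.76)(12.47)(-89.92) = -3095 J.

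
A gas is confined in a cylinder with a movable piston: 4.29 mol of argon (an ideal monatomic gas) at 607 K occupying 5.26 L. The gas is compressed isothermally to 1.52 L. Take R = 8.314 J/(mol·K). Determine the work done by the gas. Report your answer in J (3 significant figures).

W ≈ -26900 J

Isothermal: W = nRT ln(V₂/V₁).
W = (4.29)(8.314)(607) × ln(1.52/5.26)
  = 21650 × -1.241
W_by_gas = -26877 J.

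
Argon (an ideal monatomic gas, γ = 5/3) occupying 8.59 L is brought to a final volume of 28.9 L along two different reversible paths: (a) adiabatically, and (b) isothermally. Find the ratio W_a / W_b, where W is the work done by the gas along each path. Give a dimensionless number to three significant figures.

W_a / W_b ≈ 0.686

Path (a) adiabatic: W = P₁V₁(1 − (V₁/V₂)^(γ−1))/(γ−1) → W_a/(P₁V₁) = 0.8319.
Path (b) isothermal: W = P₁V₁ ln(V₂/V₁) → W_b/(P₁V₁) = 1.213.
W_a / W_b = 0.8319 / 1.213 = 0.6857.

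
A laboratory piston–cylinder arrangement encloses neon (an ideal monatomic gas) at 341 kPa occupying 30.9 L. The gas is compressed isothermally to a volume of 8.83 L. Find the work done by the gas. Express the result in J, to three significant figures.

W ≈ -13200 J

Isothermal: W = nRT ln(V₂/V₁) = P₁V₁ ln(V₂/V₁).
P₁V₁ = (341 kPa)(30.9 L) = 10537 J.
W = 10537 × ln(8.83/30.9) = 10537 × -1.253
W_by_gas = -13199 J.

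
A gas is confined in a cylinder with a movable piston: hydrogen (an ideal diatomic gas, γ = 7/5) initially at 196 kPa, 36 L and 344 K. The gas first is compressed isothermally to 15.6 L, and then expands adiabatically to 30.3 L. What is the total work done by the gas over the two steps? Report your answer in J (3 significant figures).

Step 1 (isothermal): W = P₁V₁ ln(V₂/V₁) = (7056) ln(15.6/36) = -5901 J.
After step 1: P = 452.3 kPa, V = 15.6 L, T = 344 K.
Step 2 (adiabatic): W = (P₁V₁ − P₂V₂)/(γ−1) = (7056 − 5410)/0.4 = 4114 J.
W_total = -5901 + 4114 = -1787 J.

W_total ≈ -1790 J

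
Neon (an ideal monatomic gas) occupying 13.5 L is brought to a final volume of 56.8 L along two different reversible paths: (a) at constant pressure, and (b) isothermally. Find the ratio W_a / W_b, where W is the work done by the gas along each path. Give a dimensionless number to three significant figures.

Path (a) isobaric: W = P₁(V₂ − V₁) → W_a/(P₁V₁) = 3.207.
Path (b) isothermal: W = P₁V₁ ln(V₂/V₁) → W_b/(P₁V₁) = 1.437.
W_a / W_b = 3.207 / 1.437 = 2.232.

W_a / W_b ≈ 2.23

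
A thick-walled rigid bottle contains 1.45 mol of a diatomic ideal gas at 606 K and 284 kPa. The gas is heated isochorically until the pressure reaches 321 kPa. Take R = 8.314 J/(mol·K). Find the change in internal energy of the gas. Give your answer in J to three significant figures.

ΔU ≈ 2380 J

Constant volume ⇒ W = 0, so Q = ΔU = nCᵥΔT with Cᵥ = 5R/2 = 20.79 J/(mol·K).
At constant V, T₂/T₁ = P₂/P₁ ⇒ ΔT = T₁(P₂/P₁ − 1) = 606·(321/284 − 1) = 78.95 K.
ΔU = (1.45)(20.79)(78.95) = 2379 J.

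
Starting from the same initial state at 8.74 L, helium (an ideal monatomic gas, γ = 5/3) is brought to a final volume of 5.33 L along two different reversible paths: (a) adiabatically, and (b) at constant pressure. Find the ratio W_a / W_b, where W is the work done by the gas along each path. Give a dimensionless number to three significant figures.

Path (a) adiabatic: W = P₁V₁(1 − (V₁/V₂)^(γ−1))/(γ−1) → W_a/(P₁V₁) = -0.5858.
Path (b) isobaric: W = P₁(V₂ − V₁) → W_b/(P₁V₁) = -0.3902.
W_a / W_b = -0.5858 / -0.3902 = 1.502.

W_a / W_b ≈ 1.50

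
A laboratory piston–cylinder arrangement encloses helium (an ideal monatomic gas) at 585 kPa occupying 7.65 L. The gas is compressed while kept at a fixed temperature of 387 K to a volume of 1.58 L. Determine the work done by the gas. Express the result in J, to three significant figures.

Isothermal: W = nRT ln(V₂/V₁) = P₁V₁ ln(V₂/V₁).
P₁V₁ = (585 kPa)(7.65 L) = 4475 J.
W = 4475 × ln(1.58/7.65) = 4475 × -1.577
W_by_gas = -7059 J.

W ≈ -7060 J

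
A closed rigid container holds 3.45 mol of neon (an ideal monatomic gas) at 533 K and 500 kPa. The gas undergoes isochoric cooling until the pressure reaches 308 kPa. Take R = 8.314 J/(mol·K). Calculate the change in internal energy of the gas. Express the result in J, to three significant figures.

ΔU ≈ -8810 J

Constant volume ⇒ W = 0, so Q = ΔU = nCᵥΔT with Cᵥ = 3R/2 = 12.47 J/(mol·K).
At constant V, T₂/T₁ = P₂/P₁ ⇒ ΔT = T₁(P₂/P₁ − 1) = 533·(308/500 − 1) = -204.7 K.
ΔU = (3.45)(12.47)(-204.7) = -8806 J.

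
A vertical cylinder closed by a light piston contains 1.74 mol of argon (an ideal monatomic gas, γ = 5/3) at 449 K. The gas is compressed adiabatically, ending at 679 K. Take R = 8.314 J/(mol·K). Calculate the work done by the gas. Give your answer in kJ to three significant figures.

W ≈ -4.99 kJ

Adiabatic ⇒ Q = 0, so W_by = −ΔU = nCᵥ(T₁ − T₂).
Cᵥ = 3R/2 = 12.47 J/(mol·K).
W = (1.74)(12.47)(449 − 679) = -4991 J.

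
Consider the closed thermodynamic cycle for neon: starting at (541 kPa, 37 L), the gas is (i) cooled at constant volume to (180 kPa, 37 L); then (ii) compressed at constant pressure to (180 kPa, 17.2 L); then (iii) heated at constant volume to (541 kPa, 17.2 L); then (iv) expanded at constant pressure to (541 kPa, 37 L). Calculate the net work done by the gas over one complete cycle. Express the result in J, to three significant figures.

W_net ≈ 7150 J

Constant-volume legs do no work.
W(ii) = (180)(17.2 − 37) = -3564 J; W(iv) = (541)(37 − 17.2) = 10712 J.
W_net = -3564 + 10712 = 7148 J (the clockwise enclosed area).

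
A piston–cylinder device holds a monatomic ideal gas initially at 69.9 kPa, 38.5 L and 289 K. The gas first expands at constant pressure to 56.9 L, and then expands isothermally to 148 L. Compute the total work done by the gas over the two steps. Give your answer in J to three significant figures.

Step 1 (isobaric): W = PΔV = (69.9 kPa)(56.9 − 38.5 L) = 1286 J.
After step 1: P = 69.9 kPa, V = 56.9 L, T = 427.1 K.
Step 2 (isothermal): W = P₁V₁ ln(V₂/V₁) = (3977) ln(148/56.9) = 3802 J.
W_total = 1286 + 3802 = 5088 J.

W_total ≈ 5090 J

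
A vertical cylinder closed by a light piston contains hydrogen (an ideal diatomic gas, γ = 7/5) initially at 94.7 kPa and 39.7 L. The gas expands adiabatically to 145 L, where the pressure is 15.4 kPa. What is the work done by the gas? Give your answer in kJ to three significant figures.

W ≈ 3.82 kJ

Adiabatic: W = (P₁V₁ − P₂V₂)/(γ − 1) with γ = 7/5.
P₁V₁ = 3760 J, P₂V₂ = 2233 J.
W = (3760 − 2233) / 0.4 = 3816 J.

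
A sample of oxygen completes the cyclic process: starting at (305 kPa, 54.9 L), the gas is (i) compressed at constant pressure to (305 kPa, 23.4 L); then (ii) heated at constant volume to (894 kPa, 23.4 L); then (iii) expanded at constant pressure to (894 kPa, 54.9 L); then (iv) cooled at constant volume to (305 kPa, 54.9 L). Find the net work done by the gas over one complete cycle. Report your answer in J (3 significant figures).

Constant-volume legs do no work.
W(i) = (305)(23.4 − 54.9) = -9608 J; W(iii) = (894)(54.9 − 23.4) = 28161 J.
W_net = -9608 + 28161 = 18554 J (the clockwise enclosed area).

W_net ≈ 18600 J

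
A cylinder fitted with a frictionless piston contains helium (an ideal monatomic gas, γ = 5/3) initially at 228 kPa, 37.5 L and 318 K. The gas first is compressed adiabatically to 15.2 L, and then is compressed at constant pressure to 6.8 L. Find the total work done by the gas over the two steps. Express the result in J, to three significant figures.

W_total ≈ -19200 J

Step 1 (adiabatic): W = (P₁V₁ − P₂V₂)/(γ−1) = (8550 − 15611)/0.667 = -10591 J.
After step 1: P = 1027 kPa, V = 15.2 L, T = 580.6 K.
Step 2 (isobaric): W = PΔV = (1027 kPa)(6.8 − 15.2 L) = -8627 J.
W_total = -10591 − 8627 = -19218 J.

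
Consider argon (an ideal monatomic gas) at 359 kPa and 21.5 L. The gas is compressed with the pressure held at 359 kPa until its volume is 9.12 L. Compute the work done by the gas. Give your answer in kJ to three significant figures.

W ≈ -4.44 kJ

Isobaric: W = P ΔV.
W = (359 kPa)(9.12 − 21.5 L) = (359)(-12.38) = -4444 J.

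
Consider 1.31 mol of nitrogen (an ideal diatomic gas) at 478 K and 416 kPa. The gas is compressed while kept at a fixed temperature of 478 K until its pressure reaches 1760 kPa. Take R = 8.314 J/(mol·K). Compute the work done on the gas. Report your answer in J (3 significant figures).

W ≈ 7510 J

Isothermal process: W = nRT ln(V₂/V₁) = nRT ln(P₁/P₂).
W = (1.31)(8.314)(478) × ln(416/1760)
  = 5206 × ln(0.2364) = 5206 × -1.442
W_by_gas = -7509 J; work on gas = −W_by = 7509 J.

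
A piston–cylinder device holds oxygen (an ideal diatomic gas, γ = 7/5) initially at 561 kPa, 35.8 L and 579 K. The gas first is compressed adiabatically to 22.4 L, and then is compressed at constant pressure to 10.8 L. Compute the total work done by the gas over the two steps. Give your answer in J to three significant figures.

Step 1 (adiabatic): W = (P₁V₁ − P₂V₂)/(γ−1) = (20084 − 24227)/0.4 = -10358 J.
After step 1: P = 1082 kPa, V = 22.4 L, T = 698.4 K.
Step 2 (isobaric): W = PΔV = (1082 kPa)(10.8 − 22.4 L) = -12546 J.
W_total = -10358 − 12546 = -22904 J.

W_total ≈ -22900 J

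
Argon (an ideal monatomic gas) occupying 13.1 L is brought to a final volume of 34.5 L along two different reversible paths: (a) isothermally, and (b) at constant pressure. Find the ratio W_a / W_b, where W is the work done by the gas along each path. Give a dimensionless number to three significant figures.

W_a / W_b ≈ 0.593

Path (a) isothermal: W = P₁V₁ ln(V₂/V₁) → W_a/(P₁V₁) = 0.9683.
Path (b) isobaric: W = P₁(V₂ − V₁) → W_b/(P₁V₁) = 1.634.
W_a / W_b = 0.9683 / 1.634 = 0.5928.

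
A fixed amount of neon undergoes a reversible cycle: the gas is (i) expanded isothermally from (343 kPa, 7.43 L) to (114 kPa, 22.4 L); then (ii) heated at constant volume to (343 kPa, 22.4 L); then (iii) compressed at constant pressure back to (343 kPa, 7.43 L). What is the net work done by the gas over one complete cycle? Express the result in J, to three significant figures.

W_net ≈ -2320 J

Leg (i): W = PᵢVᵢ ln(V_f/Vᵢ) = (2548) ln(22.4/7.43) = 2812 J.
Leg (ii): W = 0.
Leg (iii): W = PΔV = (343)(7.43 − 22.4) = -5135 J.
W_net = 2812 − 5135 = -2322 J.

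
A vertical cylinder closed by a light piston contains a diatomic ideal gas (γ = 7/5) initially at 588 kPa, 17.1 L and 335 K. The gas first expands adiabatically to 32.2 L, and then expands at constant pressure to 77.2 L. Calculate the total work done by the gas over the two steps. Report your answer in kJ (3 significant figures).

W_total ≈ 16.5 kJ

Step 1 (adiabatic): W = (P₁V₁ − P₂V₂)/(γ−1) = (10055 − 7806)/0.4 = 5622 J.
After step 1: P = 242.4 kPa, V = 32.2 L, T = 260.1 K.
Step 2 (isobaric): W = PΔV = (242.4 kPa)(77.2 − 32.2 L) = 10909 J.
W_total = 5622 + 10909 = 16531 J.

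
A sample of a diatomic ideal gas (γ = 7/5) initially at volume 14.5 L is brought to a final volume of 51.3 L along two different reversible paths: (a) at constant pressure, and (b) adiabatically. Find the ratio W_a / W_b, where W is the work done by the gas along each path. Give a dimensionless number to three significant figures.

W_a / W_b ≈ 2.56

Path (a) isobaric: W = P₁(V₂ − V₁) → W_a/(P₁V₁) = 2.538.
Path (b) adiabatic: W = P₁V₁(1 − (V₁/V₂)^(γ−1))/(γ−1) → W_b/(P₁V₁) = 0.9919.
W_a / W_b = 2.538 / 0.9919 = 2.559.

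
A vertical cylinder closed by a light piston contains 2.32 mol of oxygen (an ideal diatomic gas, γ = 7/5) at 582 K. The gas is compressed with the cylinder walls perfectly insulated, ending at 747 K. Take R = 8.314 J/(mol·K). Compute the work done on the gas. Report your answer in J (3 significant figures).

W ≈ 7960 J

Adiabatic ⇒ Q = 0, so W_by = −ΔU = nCᵥ(T₁ − T₂).
Cᵥ = 5R/2 = 20.79 J/(mol·K).
W = (2.32)(20.79)(582 − 747) = -7956 J.
Work on gas = −W_by = 7956 J.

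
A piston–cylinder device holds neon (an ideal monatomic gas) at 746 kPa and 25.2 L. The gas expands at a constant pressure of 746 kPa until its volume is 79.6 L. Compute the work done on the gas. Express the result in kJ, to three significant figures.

W ≈ -40.6 kJ

Isobaric: W = P ΔV.
W = (746 kPa)(79.6 − 25.2 L) = (746)(54.4) = 40582 J.
Work on gas = −W_by = -40582 J.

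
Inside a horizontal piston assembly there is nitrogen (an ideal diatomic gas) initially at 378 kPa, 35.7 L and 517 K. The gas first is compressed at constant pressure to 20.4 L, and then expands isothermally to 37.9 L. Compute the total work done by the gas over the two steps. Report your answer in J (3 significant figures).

Step 1 (isobaric): W = PΔV = (378 kPa)(20.4 − 35.7 L) = -5783 J.
After step 1: P = 378 kPa, V = 20.4 L, T = 295.4 K.
Step 2 (isothermal): W = P₁V₁ ln(V₂/V₁) = (7711) ln(37.9/20.4) = 4776 J.
W_total = -5783 + 4776 = -1007 J.

W_total ≈ -1010 J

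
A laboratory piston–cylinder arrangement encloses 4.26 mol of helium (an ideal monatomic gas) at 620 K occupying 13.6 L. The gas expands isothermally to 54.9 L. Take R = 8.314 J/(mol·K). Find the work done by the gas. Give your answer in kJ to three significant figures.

Isothermal: W = nRT ln(V₂/V₁).
W = (4.26)(8.314)(620) × ln(54.9/13.6)
  = 21959 × 1.395
W_by_gas = 30642 J.

W ≈ 30.6 kJ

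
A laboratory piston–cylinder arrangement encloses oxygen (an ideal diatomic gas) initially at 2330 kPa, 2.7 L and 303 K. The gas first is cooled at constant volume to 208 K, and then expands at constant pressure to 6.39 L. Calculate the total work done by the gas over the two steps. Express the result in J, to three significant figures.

W_total ≈ 5900 J

Step 1 (isochoric): W = 0 (constant volume).
After step 1: P = 1599 kPa (V unchanged).
Step 2 (isobaric): W = PΔV = (1599 kPa)(6.39 − 2.7 L) = 5902 J.
W_total = 0 + 5902 = 5902 J.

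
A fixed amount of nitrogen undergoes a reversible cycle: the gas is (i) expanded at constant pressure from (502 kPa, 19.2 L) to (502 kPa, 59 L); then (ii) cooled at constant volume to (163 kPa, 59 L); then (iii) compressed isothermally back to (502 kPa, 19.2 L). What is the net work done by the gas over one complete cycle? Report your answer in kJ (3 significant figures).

Leg (i): W = PΔV = (502)(59 − 19.2) = 19980 J.
Leg (ii): W = 0.
Leg (iii): W = PᵢVᵢ ln(V_f/Vᵢ) = (9617) ln(19.2/59) = -10796 J.
W_net = 19980 − 10796 = 9183 J.

W_net ≈ 9.18 kJ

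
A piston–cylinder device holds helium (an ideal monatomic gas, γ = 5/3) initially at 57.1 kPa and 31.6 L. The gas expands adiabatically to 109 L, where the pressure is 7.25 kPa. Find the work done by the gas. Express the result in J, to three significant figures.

W ≈ 1520 J

Adiabatic: W = (P₁V₁ − P₂V₂)/(γ − 1) with γ = 5/3.
P₁V₁ = 1804 J, P₂V₂ = 790.2 J.
W = (1804 − 790.2) / 0.6667 = 1521 J.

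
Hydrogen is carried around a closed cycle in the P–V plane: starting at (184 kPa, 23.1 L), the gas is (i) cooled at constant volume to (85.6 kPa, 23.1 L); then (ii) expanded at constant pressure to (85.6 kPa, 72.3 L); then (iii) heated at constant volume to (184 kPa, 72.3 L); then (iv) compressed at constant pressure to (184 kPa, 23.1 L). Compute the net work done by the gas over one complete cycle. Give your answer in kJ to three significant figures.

W_net ≈ -4.84 kJ

Constant-volume legs do no work.
W(ii) = (85.6)(72.3 − 23.1) = 4212 J; W(iv) = (184)(23.1 − 72.3) = -9053 J.
W_net = 4212 − 9053 = -4841 J (the counter-clockwise enclosed area).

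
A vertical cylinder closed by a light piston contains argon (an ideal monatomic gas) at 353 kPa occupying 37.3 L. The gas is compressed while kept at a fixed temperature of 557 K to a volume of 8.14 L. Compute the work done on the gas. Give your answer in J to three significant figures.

Isothermal: W = nRT ln(V₂/V₁) = P₁V₁ ln(V₂/V₁).
P₁V₁ = (353 kPa)(37.3 L) = 13167 J.
W = 13167 × ln(8.14/37.3) = 13167 × -1.522
W_by_gas = -20043 J; work on gas = −W_by = 20043 J.

W ≈ 20000 J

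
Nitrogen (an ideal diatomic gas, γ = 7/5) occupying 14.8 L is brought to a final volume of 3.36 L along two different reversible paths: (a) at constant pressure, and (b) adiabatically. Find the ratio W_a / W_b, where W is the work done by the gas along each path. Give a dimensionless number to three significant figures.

Path (a) isobaric: W = P₁(V₂ − V₁) → W_a/(P₁V₁) = -0.773.
Path (b) adiabatic: W = P₁V₁(1 − (V₁/V₂)^(γ−1))/(γ−1) → W_b/(P₁V₁) = -2.024.
W_a / W_b = -0.773 / -2.024 = 0.3819.

W_a / W_b ≈ 0.382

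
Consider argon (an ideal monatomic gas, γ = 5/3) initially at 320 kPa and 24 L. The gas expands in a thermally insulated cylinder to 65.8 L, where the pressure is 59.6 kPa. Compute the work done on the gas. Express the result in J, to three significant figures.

W ≈ -5640 J

Adiabatic: W = (P₁V₁ − P₂V₂)/(γ − 1) with γ = 5/3.
P₁V₁ = 7680 J, P₂V₂ = 3922 J.
W = (7680 − 3922) / 0.6667 = 5637 J.
Work on gas = −W_by = -5637 J.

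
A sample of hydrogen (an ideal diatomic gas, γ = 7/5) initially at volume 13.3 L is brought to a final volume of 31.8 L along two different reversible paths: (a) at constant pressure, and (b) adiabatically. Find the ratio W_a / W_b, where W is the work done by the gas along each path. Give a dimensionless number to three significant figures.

W_a / W_b ≈ 1.89

Path (a) isobaric: W = P₁(V₂ − V₁) → W_a/(P₁V₁) = 1.391.
Path (b) adiabatic: W = P₁V₁(1 − (V₁/V₂)^(γ−1))/(γ−1) → W_b/(P₁V₁) = 0.736.
W_a / W_b = 1.391 / 0.736 = 1.89.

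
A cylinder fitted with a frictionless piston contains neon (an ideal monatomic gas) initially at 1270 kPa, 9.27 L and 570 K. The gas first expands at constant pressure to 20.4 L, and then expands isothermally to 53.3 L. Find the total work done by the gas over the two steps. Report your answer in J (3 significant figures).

W_total ≈ 39000 J

Step 1 (isobaric): W = PΔV = (1270 kPa)(20.4 − 9.27 L) = 14135 J.
After step 1: P = 1270 kPa, V = 20.4 L, T = 1254 K.
Step 2 (isothermal): W = P₁V₁ ln(V₂/V₁) = (25908) ln(53.3/20.4) = 24882 J.
W_total = 14135 + 24882 = 39017 J.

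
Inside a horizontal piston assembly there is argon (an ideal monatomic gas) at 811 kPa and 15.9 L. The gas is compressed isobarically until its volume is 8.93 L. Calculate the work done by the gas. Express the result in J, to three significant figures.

Isobaric: W = P ΔV.
W = (811 kPa)(8.93 − 15.9 L) = (811)(-6.97) = -5653 J.

W ≈ -5650 J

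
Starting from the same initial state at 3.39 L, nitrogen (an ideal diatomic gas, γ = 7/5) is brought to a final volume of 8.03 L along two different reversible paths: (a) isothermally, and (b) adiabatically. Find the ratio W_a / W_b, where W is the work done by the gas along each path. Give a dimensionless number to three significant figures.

W_a / W_b ≈ 1.18

Path (a) isothermal: W = P₁V₁ ln(V₂/V₁) → W_a/(P₁V₁) = 0.8624.
Path (b) adiabatic: W = P₁V₁(1 − (V₁/V₂)^(γ−1))/(γ−1) → W_b/(P₁V₁) = 0.7293.
W_a / W_b = 0.8624 / 0.7293 = 1.182.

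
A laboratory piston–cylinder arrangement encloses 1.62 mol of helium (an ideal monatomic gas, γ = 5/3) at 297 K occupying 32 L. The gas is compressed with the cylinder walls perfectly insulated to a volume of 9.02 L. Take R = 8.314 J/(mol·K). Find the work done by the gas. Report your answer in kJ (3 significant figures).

Adiabatic: TV^(γ−1) = const with γ = 5/3.
T₂ = T₁ (V₁/V₂)^(γ−1) = 297 × (32/9.02)^0.667 = 297 × 2.326 = 690.9 K.
W_by = nCᵥ(T₁ − T₂) = (1.62)(12.47)(297 − 690.9) = -7957 J.

W ≈ -7.96 kJ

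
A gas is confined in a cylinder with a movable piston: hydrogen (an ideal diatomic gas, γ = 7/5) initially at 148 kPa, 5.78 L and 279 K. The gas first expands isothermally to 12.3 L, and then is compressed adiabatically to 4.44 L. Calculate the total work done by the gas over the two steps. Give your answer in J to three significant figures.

Step 1 (isothermal): W = P₁V₁ ln(V₂/V₁) = (855.4) ln(12.3/5.78) = 646 J.
After step 1: P = 69.55 kPa, V = 12.3 L, T = 279 K.
Step 2 (adiabatic): W = (P₁V₁ − P₂V₂)/(γ−1) = (855.4 − 1286)/0.4 = -1076 J.
W_total = 646 − 1076 = -430.1 J.

W_total ≈ -430 J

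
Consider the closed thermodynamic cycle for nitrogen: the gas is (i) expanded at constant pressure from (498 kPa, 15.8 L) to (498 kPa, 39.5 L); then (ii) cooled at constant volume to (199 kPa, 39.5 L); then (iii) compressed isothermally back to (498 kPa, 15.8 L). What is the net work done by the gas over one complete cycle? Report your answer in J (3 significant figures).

W_net ≈ 4600 J

Leg (i): W = PΔV = (498)(39.5 − 15.8) = 11803 J.
Leg (ii): W = 0.
Leg (iii): W = PᵢVᵢ ln(V_f/Vᵢ) = (7860) ln(15.8/39.5) = -7203 J.
W_net = 11803 − 7203 = 4600 J.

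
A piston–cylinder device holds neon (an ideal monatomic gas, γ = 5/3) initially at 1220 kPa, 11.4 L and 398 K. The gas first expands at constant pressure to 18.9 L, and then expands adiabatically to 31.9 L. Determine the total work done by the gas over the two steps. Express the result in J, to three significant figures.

Step 1 (isobaric): W = PΔV = (1220 kPa)(18.9 − 11.4 L) = 9150 J.
After step 1: P = 1220 kPa, V = 18.9 L, T = 659.8 K.
Step 2 (adiabatic): W = (P₁V₁ − P₂V₂)/(γ−1) = (23058 − 16266)/0.667 = 10189 J.
W_total = 9150 + 10189 = 19339 J.

W_total ≈ 19300 J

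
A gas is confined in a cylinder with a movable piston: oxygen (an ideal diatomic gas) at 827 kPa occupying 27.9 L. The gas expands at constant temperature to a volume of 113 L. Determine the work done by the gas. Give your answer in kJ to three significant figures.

Isothermal: W = nRT ln(V₂/V₁) = P₁V₁ ln(V₂/V₁).
P₁V₁ = (827 kPa)(27.9 L) = 23073 J.
W = 23073 × ln(113/27.9) = 23073 × 1.399
W_by_gas = 32274 J.

W ≈ 32.3 kJ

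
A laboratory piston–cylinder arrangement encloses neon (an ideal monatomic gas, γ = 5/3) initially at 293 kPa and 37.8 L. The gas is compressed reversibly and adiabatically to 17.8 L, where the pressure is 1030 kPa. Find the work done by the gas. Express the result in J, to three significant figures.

Adiabatic: W = (P₁V₁ − P₂V₂)/(γ − 1) with γ = 5/3.
P₁V₁ = 11075 J, P₂V₂ = 18334 J.
W = (11075 − 18334) / 0.6667 = -10888 J.

W ≈ -10900 J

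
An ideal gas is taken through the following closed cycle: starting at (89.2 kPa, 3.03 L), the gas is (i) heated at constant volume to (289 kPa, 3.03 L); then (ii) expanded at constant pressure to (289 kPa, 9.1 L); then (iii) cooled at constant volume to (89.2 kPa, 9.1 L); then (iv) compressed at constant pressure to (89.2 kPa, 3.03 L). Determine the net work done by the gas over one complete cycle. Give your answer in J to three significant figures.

W_net ≈ 1210 J

Constant-volume legs do no work.
W(ii) = (289)(9.1 − 3.03) = 1754 J; W(iv) = (89.2)(3.03 − 9.1) = -541.4 J.
W_net = 1754 − 541.4 = 1213 J (the clockwise enclosed area).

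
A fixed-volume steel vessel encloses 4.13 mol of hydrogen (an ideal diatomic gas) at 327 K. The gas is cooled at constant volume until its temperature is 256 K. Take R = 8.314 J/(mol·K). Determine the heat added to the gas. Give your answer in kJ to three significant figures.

Q ≈ -6.09 kJ

Constant volume ⇒ W = 0, so Q = ΔU = nCᵥΔT with Cᵥ = 5R/2 = 20.79 J/(mol·K).
ΔU = (4.13)(20.79)(256 − 327) = -6095 J.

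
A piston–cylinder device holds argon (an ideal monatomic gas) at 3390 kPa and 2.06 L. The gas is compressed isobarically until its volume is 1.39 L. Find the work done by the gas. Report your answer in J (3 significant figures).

W ≈ -2270 J

Isobaric: W = P ΔV.
W = (3390 kPa)(1.39 − 2.06 L) = (3390)(-0.67) = -2271 J.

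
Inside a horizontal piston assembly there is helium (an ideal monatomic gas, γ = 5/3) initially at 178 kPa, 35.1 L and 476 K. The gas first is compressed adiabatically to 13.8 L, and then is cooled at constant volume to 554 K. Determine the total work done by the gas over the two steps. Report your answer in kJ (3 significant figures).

W_total ≈ -8.09 kJ

Step 1 (adiabatic): W = (P₁V₁ − P₂V₂)/(γ−1) = (6248 − 11642)/0.667 = -8091 J.
Step 2 (isochoric): W = 0 (constant volume).
W_total = -8091 + 0 = -8091 J.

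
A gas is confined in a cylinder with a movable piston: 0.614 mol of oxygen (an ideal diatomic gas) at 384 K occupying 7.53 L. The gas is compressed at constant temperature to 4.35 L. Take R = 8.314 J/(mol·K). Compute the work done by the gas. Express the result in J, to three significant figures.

W ≈ -1080 J

Isothermal: W = nRT ln(V₂/V₁).
W = (0.614)(8.314)(384) × ln(4.35/7.53)
  = 1960 × -0.5487
W_by_gas = -1076 J.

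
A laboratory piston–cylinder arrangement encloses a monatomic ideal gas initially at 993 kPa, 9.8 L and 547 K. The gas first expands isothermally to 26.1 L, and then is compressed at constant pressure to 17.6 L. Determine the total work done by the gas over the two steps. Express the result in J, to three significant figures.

W_total ≈ 6360 J

Step 1 (isothermal): W = P₁V₁ ln(V₂/V₁) = (9731) ln(26.1/9.8) = 9532 J.
After step 1: P = 372.9 kPa, V = 26.1 L, T = 547 K.
Step 2 (isobaric): W = PΔV = (372.9 kPa)(17.6 − 26.1 L) = -3169 J.
W_total = 9532 − 3169 = 6363 J.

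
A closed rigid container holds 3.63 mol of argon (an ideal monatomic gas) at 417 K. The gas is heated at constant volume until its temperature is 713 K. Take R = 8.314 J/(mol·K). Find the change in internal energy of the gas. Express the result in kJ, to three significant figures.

ΔU ≈ 13.4 kJ

Constant volume ⇒ W = 0, so Q = ΔU = nCᵥΔT with Cᵥ = 3R/2 = 12.47 J/(mol·K).
ΔU = (3.63)(12.47)(713 − 417) = 13400 J.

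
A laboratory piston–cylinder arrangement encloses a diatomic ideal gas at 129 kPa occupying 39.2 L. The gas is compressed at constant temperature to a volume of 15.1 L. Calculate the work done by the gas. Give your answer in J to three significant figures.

W ≈ -4820 J

Isothermal: W = nRT ln(V₂/V₁) = P₁V₁ ln(V₂/V₁).
P₁V₁ = (129 kPa)(39.2 L) = 5057 J.
W = 5057 × ln(15.1/39.2) = 5057 × -0.954
W_by_gas = -4824 J.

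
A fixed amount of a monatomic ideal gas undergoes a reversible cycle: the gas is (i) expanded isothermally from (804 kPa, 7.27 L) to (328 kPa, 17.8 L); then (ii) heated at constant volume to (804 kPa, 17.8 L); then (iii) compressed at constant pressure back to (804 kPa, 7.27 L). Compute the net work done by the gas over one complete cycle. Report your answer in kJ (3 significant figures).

Leg (i): W = PᵢVᵢ ln(V_f/Vᵢ) = (5845) ln(17.8/7.27) = 5234 J.
Leg (ii): W = 0.
Leg (iii): W = PΔV = (804)(7.27 − 17.8) = -8466 J.
W_net = 5234 − 8466 = -3232 J.

W_net ≈ -3.23 kJ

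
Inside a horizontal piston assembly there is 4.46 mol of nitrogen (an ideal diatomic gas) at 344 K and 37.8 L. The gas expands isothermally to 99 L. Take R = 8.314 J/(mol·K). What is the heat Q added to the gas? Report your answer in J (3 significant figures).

Q ≈ 12300 J

Isothermal ⇒ ΔU = 0, so Q = W = nRT ln(V₂/V₁).
Q = (4.46)(8.314)(344) ln(99/37.8) = 12756 × 0.9628 = 12281 J.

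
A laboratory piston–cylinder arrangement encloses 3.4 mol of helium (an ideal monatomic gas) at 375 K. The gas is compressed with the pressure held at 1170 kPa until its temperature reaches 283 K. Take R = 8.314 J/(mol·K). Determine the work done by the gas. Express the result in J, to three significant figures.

W ≈ -2600 J

Isobaric: W = P ΔV = nR ΔT.
W = (3.4)(8.314)(283 − 375) = -2601 J.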